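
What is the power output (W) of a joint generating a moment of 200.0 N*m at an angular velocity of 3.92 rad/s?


P = M * omega
P = 200.0 * 3.92
P = 784.0000


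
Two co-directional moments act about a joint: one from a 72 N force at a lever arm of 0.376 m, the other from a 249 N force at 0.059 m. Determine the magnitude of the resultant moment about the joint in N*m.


M = F1 * d1 + F2 * d2
M = 72 * 0.376 + 249 * 0.059
M = 27.0720 + 14.6910
M = 41.7630


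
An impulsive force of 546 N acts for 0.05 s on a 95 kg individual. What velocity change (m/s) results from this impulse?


J = F * dt = 546 * 0.05 = 27.3000 N*s
delta_v = J / m
delta_v = 27.3000 / 95
delta_v = 0.2874


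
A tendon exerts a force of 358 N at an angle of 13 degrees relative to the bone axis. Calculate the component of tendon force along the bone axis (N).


F_eff = F_tendon * cos(theta)
theta = 13 deg = 0.2269 rad
cos(theta) = 0.9744
F_eff = 358 * 0.9744
F_eff = 348.8245


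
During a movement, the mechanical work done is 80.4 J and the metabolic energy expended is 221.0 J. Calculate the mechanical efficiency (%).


eta = (W_mech / E_meta) * 100
eta = (80.4 / 221.0) * 100
ratio = 0.3638
eta = 36.3801


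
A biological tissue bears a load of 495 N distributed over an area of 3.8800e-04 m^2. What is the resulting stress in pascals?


stress = F / A
stress = 495 / 3.8800e-04
stress = 1.2758e+06


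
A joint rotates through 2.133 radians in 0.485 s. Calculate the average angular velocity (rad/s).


omega = delta_theta / delta_t
omega = 2.133 / 0.485
omega = 4.3979


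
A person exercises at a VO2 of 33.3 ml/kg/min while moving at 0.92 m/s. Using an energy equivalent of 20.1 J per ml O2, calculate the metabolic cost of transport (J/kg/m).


Power per kg = VO2 * 20.1 / 60
Power per kg = 33.3 * 20.1 / 60 = 11.1555 W/kg
Cost = power_per_kg / speed
Cost = 11.1555 / 0.92
Cost = 12.1255


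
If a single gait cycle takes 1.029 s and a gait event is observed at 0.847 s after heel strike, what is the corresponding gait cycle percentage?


pct = (event_time / cycle_time) * 100
pct = (0.847 / 1.029) * 100
ratio = 0.8231
pct = 82.3129


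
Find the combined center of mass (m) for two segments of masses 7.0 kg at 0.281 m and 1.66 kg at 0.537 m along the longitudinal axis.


COM = (m1*x1 + m2*x2) / (m1 + m2)
COM = (7.0*0.281 + 1.66*0.537) / (7.0 + 1.66)
Numerator = 2.8584
Denominator = 8.6600
COM = 0.3301


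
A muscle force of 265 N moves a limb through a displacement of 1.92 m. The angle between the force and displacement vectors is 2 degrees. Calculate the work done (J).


W = F * d * cos(theta)
theta = 2 deg = 0.0349 rad
cos(theta) = 0.9994
W = 265 * 1.92 * 0.9994
W = 508.4901


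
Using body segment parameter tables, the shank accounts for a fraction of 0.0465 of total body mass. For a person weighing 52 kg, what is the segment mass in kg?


m_segment = body_mass * fraction
m_segment = 52 * 0.0465
m_segment = 2.4180


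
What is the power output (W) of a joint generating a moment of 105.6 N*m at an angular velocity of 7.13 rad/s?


P = M * omega
P = 105.6 * 7.13
P = 752.9280


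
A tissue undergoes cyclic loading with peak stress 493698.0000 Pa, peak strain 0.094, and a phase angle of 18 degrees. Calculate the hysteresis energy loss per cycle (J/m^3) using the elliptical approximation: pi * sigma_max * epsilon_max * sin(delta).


E_loss = pi * sigma_max * epsilon_max * sin(delta)
delta = 18 deg = 0.3142 rad
sin(delta) = 0.3090
E_loss = pi * 493698.0000 * 0.094 * 0.3090
E_loss = 45052.7659


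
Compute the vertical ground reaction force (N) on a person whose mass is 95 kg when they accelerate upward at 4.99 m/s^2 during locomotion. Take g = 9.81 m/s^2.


GRF = m * (g + a)
GRF = 95 * (9.81 + 4.99)
GRF = 95 * 14.8000
GRF = 1406.0000


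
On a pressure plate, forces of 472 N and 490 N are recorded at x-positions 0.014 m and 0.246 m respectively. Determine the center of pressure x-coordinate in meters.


COP_x = (F1*x1 + F2*x2) / (F1 + F2)
COP_x = (472*0.014 + 490*0.246) / (472 + 490)
Numerator = 127.1480
Denominator = 962
COP_x = 0.1322


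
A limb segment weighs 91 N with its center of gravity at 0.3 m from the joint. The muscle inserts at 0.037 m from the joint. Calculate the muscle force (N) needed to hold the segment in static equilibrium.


F_muscle = W * d_load / d_muscle
F_muscle = 91 * 0.3 / 0.037
Numerator = 27.3000
F_muscle = 737.8378


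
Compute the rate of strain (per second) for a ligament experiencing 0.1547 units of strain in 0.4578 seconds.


strain_rate = delta_strain / delta_t
strain_rate = 0.1547 / 0.4578
strain_rate = 0.3379


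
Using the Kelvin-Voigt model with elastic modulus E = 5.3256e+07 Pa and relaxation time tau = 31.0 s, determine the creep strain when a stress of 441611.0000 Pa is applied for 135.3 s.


epsilon(t) = (sigma/E) * (1 - exp(-t/tau))
sigma/E = 441611.0000 / 5.3256e+07 = 0.0083
exp(-t/tau) = exp(-135.3 / 31.0) = 0.0127
epsilon = 0.0083 * (1 - 0.0127)
epsilon = 0.0082


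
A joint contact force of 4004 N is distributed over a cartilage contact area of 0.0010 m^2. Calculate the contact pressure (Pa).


P = F / A
P = 4004 / 0.0010
P = 4.0040e+06


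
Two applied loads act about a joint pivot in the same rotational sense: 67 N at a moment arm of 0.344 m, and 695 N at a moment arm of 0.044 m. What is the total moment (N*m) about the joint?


M = F1 * d1 + F2 * d2
M = 67 * 0.344 + 695 * 0.044
M = 23.0480 + 30.5800
M = 53.6280


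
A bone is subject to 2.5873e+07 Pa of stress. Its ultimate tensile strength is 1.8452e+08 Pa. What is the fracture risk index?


FRI = applied / ultimate
FRI = 2.5873e+07 / 1.8452e+08
FRI = 0.1402


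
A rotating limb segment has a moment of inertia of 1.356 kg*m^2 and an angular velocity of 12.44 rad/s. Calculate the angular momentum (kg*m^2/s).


L = I * omega
L = 1.356 * 12.44
L = 16.8686


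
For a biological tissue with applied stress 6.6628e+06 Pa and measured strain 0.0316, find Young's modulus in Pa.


E = stress / strain
E = 6.6628e+06 / 0.0316
E = 2.1085e+08


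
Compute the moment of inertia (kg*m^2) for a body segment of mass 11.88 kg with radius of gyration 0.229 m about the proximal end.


I = m * k^2
I = 11.88 * 0.229^2
k^2 = 0.0524
I = 0.6230


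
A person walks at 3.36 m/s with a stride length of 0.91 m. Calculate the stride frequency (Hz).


f = v / stride_length
f = 3.36 / 0.91
f = 3.6923


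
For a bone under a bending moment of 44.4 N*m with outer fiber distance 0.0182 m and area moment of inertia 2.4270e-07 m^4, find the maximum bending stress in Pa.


sigma = M * c / I
sigma = 44.4 * 0.0182 / 2.4270e-07
M * c = 0.8081
sigma = 3.3295e+06


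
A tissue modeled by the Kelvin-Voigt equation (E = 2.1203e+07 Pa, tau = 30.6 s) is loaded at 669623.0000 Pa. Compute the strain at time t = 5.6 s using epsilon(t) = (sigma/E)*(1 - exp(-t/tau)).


epsilon(t) = (sigma/E) * (1 - exp(-t/tau))
sigma/E = 669623.0000 / 2.1203e+07 = 0.0316
exp(-t/tau) = exp(-5.6 / 30.6) = 0.8328
epsilon = 0.0316 * (1 - 0.8328)
epsilon = 0.0053


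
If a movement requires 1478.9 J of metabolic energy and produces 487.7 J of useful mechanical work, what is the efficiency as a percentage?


eta = (W_mech / E_meta) * 100
eta = (487.7 / 1478.9) * 100
ratio = 0.3298
eta = 32.9772


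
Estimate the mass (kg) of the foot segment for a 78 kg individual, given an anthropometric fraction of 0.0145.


m_segment = body_mass * fraction
m_segment = 78 * 0.0145
m_segment = 1.1310


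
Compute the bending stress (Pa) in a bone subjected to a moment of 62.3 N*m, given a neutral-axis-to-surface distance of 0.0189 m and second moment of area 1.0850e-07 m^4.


sigma = M * c / I
sigma = 62.3 * 0.0189 / 1.0850e-07
M * c = 1.1775
sigma = 1.0852e+07


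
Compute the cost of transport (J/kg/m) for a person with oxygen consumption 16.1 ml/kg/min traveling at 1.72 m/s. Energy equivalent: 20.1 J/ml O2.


Power per kg = VO2 * 20.1 / 60
Power per kg = 16.1 * 20.1 / 60 = 5.3935 W/kg
Cost = power_per_kg / speed
Cost = 5.3935 / 1.72
Cost = 3.1358


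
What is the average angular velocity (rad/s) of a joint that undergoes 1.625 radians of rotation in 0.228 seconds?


omega = delta_theta / delta_t
omega = 1.625 / 0.228
omega = 7.1272


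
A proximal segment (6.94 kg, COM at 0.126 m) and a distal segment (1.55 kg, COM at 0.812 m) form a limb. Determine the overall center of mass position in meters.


COM = (m1*x1 + m2*x2) / (m1 + m2)
COM = (6.94*0.126 + 1.55*0.812) / (6.94 + 1.55)
Numerator = 2.1330
Denominator = 8.4900
COM = 0.2512


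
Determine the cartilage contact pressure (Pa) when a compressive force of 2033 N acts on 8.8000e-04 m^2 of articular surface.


P = F / A
P = 2033 / 8.8000e-04
P = 2.3102e+06


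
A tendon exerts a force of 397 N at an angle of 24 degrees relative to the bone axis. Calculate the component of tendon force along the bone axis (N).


F_eff = F_tendon * cos(theta)
theta = 24 deg = 0.4189 rad
cos(theta) = 0.9135
F_eff = 397 * 0.9135
F_eff = 362.6775


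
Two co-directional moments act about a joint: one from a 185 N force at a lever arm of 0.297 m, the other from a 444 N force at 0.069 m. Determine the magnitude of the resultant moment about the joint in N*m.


M = F1 * d1 + F2 * d2
M = 185 * 0.297 + 444 * 0.069
M = 54.9450 + 30.6360
M = 85.5810


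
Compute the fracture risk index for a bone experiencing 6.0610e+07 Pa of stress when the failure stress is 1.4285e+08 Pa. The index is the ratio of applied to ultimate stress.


FRI = applied / ultimate
FRI = 6.0610e+07 / 1.4285e+08
FRI = 0.4243


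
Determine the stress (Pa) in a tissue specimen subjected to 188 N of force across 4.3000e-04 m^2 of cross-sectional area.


stress = F / A
stress = 188 / 4.3000e-04
stress = 437209.3023


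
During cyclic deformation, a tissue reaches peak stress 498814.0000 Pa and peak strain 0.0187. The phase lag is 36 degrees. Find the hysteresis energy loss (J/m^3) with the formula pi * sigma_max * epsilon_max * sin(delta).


E_loss = pi * sigma_max * epsilon_max * sin(delta)
delta = 36 deg = 0.6283 rad
sin(delta) = 0.5878
E_loss = pi * 498814.0000 * 0.0187 * 0.5878
E_loss = 17224.5863


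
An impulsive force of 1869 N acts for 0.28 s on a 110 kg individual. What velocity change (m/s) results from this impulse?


J = F * dt = 1869 * 0.28 = 523.3200 N*s
delta_v = J / m
delta_v = 523.3200 / 110
delta_v = 4.7575


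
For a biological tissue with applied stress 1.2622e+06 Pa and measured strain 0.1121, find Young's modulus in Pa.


E = stress / strain
E = 1.2622e+06 / 0.1121
E = 1.1260e+07


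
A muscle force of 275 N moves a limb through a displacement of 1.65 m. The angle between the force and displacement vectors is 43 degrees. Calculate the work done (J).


W = F * d * cos(theta)
theta = 43 deg = 0.7505 rad
cos(theta) = 0.7314
W = 275 * 1.65 * 0.7314
W = 331.8517


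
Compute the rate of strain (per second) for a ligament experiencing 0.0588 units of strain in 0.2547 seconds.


strain_rate = delta_strain / delta_t
strain_rate = 0.0588 / 0.2547
strain_rate = 0.2309


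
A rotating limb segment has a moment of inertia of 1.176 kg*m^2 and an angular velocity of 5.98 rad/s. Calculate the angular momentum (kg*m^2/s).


L = I * omega
L = 1.176 * 5.98
L = 7.0325


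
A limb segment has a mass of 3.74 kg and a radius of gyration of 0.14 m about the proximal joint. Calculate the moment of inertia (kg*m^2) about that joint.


I = m * k^2
I = 3.74 * 0.14^2
k^2 = 0.0196
I = 0.0733


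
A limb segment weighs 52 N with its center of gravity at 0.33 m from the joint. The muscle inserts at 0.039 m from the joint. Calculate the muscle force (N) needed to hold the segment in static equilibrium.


F_muscle = W * d_load / d_muscle
F_muscle = 52 * 0.33 / 0.039
Numerator = 17.1600
F_muscle = 440.0000


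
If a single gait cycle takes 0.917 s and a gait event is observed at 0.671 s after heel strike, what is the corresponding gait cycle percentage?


pct = (event_time / cycle_time) * 100
pct = (0.671 / 0.917) * 100
ratio = 0.7317
pct = 73.1734


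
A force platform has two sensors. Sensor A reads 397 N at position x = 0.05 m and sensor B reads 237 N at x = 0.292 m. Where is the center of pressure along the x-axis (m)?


COP_x = (F1*x1 + F2*x2) / (F1 + F2)
COP_x = (397*0.05 + 237*0.292) / (397 + 237)
Numerator = 89.0540
Denominator = 634
COP_x = 0.1405


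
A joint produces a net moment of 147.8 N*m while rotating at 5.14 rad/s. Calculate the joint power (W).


P = M * omega
P = 147.8 * 5.14
P = 759.6920


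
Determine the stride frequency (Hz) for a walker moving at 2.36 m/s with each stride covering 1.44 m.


f = v / stride_length
f = 2.36 / 1.44
f = 1.6389


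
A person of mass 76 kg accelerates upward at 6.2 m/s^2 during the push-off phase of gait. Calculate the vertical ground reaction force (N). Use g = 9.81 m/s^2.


GRF = m * (g + a)
GRF = 76 * (9.81 + 6.2)
GRF = 76 * 16.0100
GRF = 1216.7600


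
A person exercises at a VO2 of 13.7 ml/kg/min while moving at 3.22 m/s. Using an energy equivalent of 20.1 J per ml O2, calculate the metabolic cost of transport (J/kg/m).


Power per kg = VO2 * 20.1 / 60
Power per kg = 13.7 * 20.1 / 60 = 4.5895 W/kg
Cost = power_per_kg / speed
Cost = 4.5895 / 3.22
Cost = 1.4253


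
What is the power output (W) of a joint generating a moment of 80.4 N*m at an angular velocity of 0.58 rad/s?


P = M * omega
P = 80.4 * 0.58
P = 46.6320


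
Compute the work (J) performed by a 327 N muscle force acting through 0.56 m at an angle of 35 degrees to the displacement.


W = F * d * cos(theta)
theta = 35 deg = 0.6109 rad
cos(theta) = 0.8192
W = 327 * 0.56 * 0.8192
W = 150.0031


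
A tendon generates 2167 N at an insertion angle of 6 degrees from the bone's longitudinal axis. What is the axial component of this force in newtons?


F_eff = F_tendon * cos(theta)
theta = 6 deg = 0.1047 rad
cos(theta) = 0.9945
F_eff = 2167 * 0.9945
F_eff = 2155.1289


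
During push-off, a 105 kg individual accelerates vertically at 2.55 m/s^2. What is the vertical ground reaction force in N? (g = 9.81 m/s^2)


GRF = m * (g + a)
GRF = 105 * (9.81 + 2.55)
GRF = 105 * 12.3600
GRF = 1297.8000


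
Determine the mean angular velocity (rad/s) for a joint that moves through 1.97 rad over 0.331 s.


omega = delta_theta / delta_t
omega = 1.97 / 0.331
omega = 5.9517


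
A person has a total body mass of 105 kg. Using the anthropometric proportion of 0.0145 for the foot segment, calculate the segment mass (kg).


m_segment = body_mass * fraction
m_segment = 105 * 0.0145
m_segment = 1.5225


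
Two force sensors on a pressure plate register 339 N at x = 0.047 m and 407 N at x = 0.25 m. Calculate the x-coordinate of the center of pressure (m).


COP_x = (F1*x1 + F2*x2) / (F1 + F2)
COP_x = (339*0.047 + 407*0.25) / (339 + 407)
Numerator = 117.6830
Denominator = 746
COP_x = 0.1578


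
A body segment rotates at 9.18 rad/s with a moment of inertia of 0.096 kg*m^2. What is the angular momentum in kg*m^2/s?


L = I * omega
L = 0.096 * 9.18
L = 0.8813


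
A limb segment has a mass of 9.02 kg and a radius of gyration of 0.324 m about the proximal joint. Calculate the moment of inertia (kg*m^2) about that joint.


I = m * k^2
I = 9.02 * 0.324^2
k^2 = 0.1050
I = 0.9469


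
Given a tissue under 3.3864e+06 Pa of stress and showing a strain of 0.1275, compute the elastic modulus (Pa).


E = stress / strain
E = 3.3864e+06 / 0.1275
E = 2.6560e+07


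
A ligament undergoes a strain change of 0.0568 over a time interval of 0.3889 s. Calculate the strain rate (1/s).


strain_rate = delta_strain / delta_t
strain_rate = 0.0568 / 0.3889
strain_rate = 0.1461


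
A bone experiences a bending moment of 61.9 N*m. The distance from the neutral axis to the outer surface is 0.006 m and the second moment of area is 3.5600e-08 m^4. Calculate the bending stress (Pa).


sigma = M * c / I
sigma = 61.9 * 0.006 / 3.5600e-08
M * c = 0.3714
sigma = 1.0433e+07


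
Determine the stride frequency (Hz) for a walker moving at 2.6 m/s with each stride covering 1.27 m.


f = v / stride_length
f = 2.6 / 1.27
f = 2.0472


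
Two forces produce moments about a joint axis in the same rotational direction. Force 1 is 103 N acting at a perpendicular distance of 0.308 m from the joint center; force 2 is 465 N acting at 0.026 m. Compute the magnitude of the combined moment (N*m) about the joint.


M = F1 * d1 + F2 * d2
M = 103 * 0.308 + 465 * 0.026
M = 31.7240 + 12.0900
M = 43.8140


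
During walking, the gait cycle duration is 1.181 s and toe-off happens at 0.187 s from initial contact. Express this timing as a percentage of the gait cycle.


pct = (event_time / cycle_time) * 100
pct = (0.187 / 1.181) * 100
ratio = 0.1583
pct = 15.8340


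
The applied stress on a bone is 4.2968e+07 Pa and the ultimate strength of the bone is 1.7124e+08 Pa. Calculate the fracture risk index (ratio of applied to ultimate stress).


FRI = applied / ultimate
FRI = 4.2968e+07 / 1.7124e+08
FRI = 0.2509


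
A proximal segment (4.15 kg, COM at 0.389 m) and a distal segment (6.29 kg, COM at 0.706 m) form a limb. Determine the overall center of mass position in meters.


COM = (m1*x1 + m2*x2) / (m1 + m2)
COM = (4.15*0.389 + 6.29*0.706) / (4.15 + 6.29)
Numerator = 6.0551
Denominator = 10.4400
COM = 0.5800


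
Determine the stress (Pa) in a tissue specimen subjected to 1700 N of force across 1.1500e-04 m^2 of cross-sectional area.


stress = F / A
stress = 1700 / 1.1500e-04
stress = 1.4783e+07


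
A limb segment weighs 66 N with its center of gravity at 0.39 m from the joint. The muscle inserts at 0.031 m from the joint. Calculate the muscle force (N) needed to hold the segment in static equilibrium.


F_muscle = W * d_load / d_muscle
F_muscle = 66 * 0.39 / 0.031
Numerator = 25.7400
F_muscle = 830.3226


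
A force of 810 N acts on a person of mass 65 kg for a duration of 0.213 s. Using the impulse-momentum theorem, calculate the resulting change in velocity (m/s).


J = F * dt = 810 * 0.213 = 172.5300 N*s
delta_v = J / m
delta_v = 172.5300 / 65
delta_v = 2.6543


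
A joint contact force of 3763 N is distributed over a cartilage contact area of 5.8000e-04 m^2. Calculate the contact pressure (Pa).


P = F / A
P = 3763 / 5.8000e-04
P = 6.4879e+06


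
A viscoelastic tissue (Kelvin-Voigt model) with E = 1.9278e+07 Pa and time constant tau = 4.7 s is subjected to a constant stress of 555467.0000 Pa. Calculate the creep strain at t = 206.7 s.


epsilon(t) = (sigma/E) * (1 - exp(-t/tau))
sigma/E = 555467.0000 / 1.9278e+07 = 0.0288
exp(-t/tau) = exp(-206.7 / 4.7) = 7.9485e-20
epsilon = 0.0288 * (1 - 7.9485e-20)
epsilon = 0.0288


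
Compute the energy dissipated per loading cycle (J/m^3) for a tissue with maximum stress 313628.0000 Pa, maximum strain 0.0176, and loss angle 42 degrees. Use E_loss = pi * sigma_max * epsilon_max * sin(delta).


E_loss = pi * sigma_max * epsilon_max * sin(delta)
delta = 42 deg = 0.7330 rad
sin(delta) = 0.6691
E_loss = pi * 313628.0000 * 0.0176 * 0.6691
E_loss = 11603.4802


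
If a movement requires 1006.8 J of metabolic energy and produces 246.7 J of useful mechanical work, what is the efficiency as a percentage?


eta = (W_mech / E_meta) * 100
eta = (246.7 / 1006.8) * 100
ratio = 0.2450
eta = 24.5034


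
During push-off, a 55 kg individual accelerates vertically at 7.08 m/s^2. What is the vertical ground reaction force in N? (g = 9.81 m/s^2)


GRF = m * (g + a)
GRF = 55 * (9.81 + 7.08)
GRF = 55 * 16.8900
GRF = 928.9500


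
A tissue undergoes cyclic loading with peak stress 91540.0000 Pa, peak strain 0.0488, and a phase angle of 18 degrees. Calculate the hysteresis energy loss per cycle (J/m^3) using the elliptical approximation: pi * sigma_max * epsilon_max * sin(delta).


E_loss = pi * sigma_max * epsilon_max * sin(delta)
delta = 18 deg = 0.3142 rad
sin(delta) = 0.3090
E_loss = pi * 91540.0000 * 0.0488 * 0.3090
E_loss = 4336.7358


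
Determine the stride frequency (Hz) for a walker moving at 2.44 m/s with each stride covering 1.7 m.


f = v / stride_length
f = 2.44 / 1.7
f = 1.4353


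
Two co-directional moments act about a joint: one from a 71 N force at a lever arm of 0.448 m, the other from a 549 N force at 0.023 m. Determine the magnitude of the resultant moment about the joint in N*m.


M = F1 * d1 + F2 * d2
M = 71 * 0.448 + 549 * 0.023
M = 31.8080 + 12.6270
M = 44.4350


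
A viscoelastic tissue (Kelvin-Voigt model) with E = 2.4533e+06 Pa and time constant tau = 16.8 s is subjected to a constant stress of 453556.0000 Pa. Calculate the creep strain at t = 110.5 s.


epsilon(t) = (sigma/E) * (1 - exp(-t/tau))
sigma/E = 453556.0000 / 2.4533e+06 = 0.1849
exp(-t/tau) = exp(-110.5 / 16.8) = 0.0014
epsilon = 0.1849 * (1 - 0.0014)
epsilon = 0.1846


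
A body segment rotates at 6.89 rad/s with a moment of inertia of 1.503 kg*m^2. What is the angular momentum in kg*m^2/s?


L = I * omega
L = 1.503 * 6.89
L = 10.3557


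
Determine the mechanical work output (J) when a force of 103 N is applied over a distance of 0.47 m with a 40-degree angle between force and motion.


W = F * d * cos(theta)
theta = 40 deg = 0.6981 rad
cos(theta) = 0.7660
W = 103 * 0.47 * 0.7660
W = 37.0842


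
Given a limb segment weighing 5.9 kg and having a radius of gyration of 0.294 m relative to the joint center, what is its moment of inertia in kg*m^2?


I = m * k^2
I = 5.9 * 0.294^2
k^2 = 0.0864
I = 0.5100


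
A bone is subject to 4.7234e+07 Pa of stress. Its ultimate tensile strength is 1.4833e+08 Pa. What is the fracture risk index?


FRI = applied / ultimate
FRI = 4.7234e+07 / 1.4833e+08
FRI = 0.3184


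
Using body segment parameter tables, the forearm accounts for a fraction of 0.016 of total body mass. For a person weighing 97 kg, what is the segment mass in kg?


m_segment = body_mass * fraction
m_segment = 97 * 0.016
m_segment = 1.5520


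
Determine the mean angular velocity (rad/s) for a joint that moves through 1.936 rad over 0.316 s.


omega = delta_theta / delta_t
omega = 1.936 / 0.316
omega = 6.1266


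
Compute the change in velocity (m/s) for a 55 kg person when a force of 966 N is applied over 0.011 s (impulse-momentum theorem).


J = F * dt = 966 * 0.011 = 10.6260 N*s
delta_v = J / m
delta_v = 10.6260 / 55
delta_v = 0.1932


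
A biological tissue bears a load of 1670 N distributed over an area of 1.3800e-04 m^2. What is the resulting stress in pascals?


stress = F / A
stress = 1670 / 1.3800e-04
stress = 1.2101e+07


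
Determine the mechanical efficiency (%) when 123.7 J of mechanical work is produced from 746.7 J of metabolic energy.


eta = (W_mech / E_meta) * 100
eta = (123.7 / 746.7) * 100
ratio = 0.1657
eta = 16.5662


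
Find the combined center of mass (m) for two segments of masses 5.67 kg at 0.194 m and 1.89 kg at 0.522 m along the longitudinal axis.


COM = (m1*x1 + m2*x2) / (m1 + m2)
COM = (5.67*0.194 + 1.89*0.522) / (5.67 + 1.89)
Numerator = 2.0866
Denominator = 7.5600
COM = 0.2760


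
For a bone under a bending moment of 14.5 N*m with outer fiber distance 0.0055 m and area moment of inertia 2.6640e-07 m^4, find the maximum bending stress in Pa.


sigma = M * c / I
sigma = 14.5 * 0.0055 / 2.6640e-07
M * c = 0.0798
sigma = 299361.8619


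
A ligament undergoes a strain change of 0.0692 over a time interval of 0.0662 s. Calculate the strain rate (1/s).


strain_rate = delta_strain / delta_t
strain_rate = 0.0692 / 0.0662
strain_rate = 1.0453


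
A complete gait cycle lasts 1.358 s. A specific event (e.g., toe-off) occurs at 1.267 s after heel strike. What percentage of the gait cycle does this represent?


pct = (event_time / cycle_time) * 100
pct = (1.267 / 1.358) * 100
ratio = 0.9330
pct = 93.2990


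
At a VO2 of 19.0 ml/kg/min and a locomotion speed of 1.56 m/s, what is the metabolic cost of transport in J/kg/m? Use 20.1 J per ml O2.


Power per kg = VO2 * 20.1 / 60
Power per kg = 19.0 * 20.1 / 60 = 6.3650 W/kg
Cost = power_per_kg / speed
Cost = 6.3650 / 1.56
Cost = 4.0801


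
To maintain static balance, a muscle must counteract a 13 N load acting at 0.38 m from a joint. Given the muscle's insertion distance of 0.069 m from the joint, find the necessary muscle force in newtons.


F_muscle = W * d_load / d_muscle
F_muscle = 13 * 0.38 / 0.069
Numerator = 4.9400
F_muscle = 71.5942


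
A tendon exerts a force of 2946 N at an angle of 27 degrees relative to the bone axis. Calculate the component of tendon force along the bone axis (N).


F_eff = F_tendon * cos(theta)
theta = 27 deg = 0.4712 rad
cos(theta) = 0.8910
F_eff = 2946 * 0.8910
F_eff = 2624.9052


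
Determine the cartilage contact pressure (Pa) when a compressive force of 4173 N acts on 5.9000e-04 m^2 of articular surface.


P = F / A
P = 4173 / 5.9000e-04
P = 7.0729e+06


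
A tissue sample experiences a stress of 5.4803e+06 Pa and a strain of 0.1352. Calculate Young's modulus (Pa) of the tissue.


E = stress / strain
E = 5.4803e+06 / 0.1352
E = 4.0535e+07


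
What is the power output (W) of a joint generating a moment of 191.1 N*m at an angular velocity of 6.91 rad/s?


P = M * omega
P = 191.1 * 6.91
P = 1320.5010


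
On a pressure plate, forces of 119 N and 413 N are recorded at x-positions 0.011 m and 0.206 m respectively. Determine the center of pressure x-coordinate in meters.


COP_x = (F1*x1 + F2*x2) / (F1 + F2)
COP_x = (119*0.011 + 413*0.206) / (119 + 413)
Numerator = 86.3870
Denominator = 532
COP_x = 0.1624


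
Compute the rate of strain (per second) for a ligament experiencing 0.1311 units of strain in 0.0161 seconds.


strain_rate = delta_strain / delta_t
strain_rate = 0.1311 / 0.0161
strain_rate = 8.1429


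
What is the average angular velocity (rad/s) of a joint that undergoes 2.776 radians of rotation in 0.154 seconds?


omega = delta_theta / delta_t
omega = 2.776 / 0.154
omega = 18.0260


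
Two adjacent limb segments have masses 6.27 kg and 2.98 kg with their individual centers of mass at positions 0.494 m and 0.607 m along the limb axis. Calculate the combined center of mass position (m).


COM = (m1*x1 + m2*x2) / (m1 + m2)
COM = (6.27*0.494 + 2.98*0.607) / (6.27 + 2.98)
Numerator = 4.9062
Denominator = 9.2500
COM = 0.5304


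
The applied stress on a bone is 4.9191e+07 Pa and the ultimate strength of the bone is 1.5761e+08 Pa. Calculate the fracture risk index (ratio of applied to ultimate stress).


FRI = applied / ultimate
FRI = 4.9191e+07 / 1.5761e+08
FRI = 0.3121


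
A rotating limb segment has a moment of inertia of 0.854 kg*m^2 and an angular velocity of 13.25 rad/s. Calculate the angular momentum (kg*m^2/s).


L = I * omega
L = 0.854 * 13.25
L = 11.3155


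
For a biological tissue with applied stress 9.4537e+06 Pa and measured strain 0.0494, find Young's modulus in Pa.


E = stress / strain
E = 9.4537e+06 / 0.0494
E = 1.9137e+08


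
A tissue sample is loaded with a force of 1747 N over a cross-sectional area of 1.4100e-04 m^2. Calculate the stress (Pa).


stress = F / A
stress = 1747 / 1.4100e-04
stress = 1.2390e+07


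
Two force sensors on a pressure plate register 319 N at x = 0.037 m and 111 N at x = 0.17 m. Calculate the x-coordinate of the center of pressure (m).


COP_x = (F1*x1 + F2*x2) / (F1 + F2)
COP_x = (319*0.037 + 111*0.17) / (319 + 111)
Numerator = 30.6730
Denominator = 430
COP_x = 0.0713


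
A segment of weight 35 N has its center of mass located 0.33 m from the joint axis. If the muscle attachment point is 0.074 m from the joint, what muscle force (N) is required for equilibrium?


F_muscle = W * d_load / d_muscle
F_muscle = 35 * 0.33 / 0.074
Numerator = 11.5500
F_muscle = 156.0811


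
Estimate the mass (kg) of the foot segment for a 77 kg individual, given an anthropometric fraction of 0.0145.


m_segment = body_mass * fraction
m_segment = 77 * 0.0145
m_segment = 1.1165


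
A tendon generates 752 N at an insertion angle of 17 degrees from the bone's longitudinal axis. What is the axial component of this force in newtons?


F_eff = F_tendon * cos(theta)
theta = 17 deg = 0.2967 rad
cos(theta) = 0.9563
F_eff = 752 * 0.9563
F_eff = 719.1412


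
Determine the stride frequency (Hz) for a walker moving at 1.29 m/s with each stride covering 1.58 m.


f = v / stride_length
f = 1.29 / 1.58
f = 0.8165


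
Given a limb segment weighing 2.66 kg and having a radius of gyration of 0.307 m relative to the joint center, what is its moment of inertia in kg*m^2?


I = m * k^2
I = 2.66 * 0.307^2
k^2 = 0.0942
I = 0.2507


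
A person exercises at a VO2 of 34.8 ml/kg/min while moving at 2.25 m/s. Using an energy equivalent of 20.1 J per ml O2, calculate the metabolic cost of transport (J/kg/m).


Power per kg = VO2 * 20.1 / 60
Power per kg = 34.8 * 20.1 / 60 = 11.6580 W/kg
Cost = power_per_kg / speed
Cost = 11.6580 / 2.25
Cost = 5.1813


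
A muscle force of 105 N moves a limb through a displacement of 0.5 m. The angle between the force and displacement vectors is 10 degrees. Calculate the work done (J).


W = F * d * cos(theta)
theta = 10 deg = 0.1745 rad
cos(theta) = 0.9848
W = 105 * 0.5 * 0.9848
W = 51.7024


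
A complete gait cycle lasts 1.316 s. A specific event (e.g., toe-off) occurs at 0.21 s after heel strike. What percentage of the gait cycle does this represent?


pct = (event_time / cycle_time) * 100
pct = (0.21 / 1.316) * 100
ratio = 0.1596
pct = 15.9574


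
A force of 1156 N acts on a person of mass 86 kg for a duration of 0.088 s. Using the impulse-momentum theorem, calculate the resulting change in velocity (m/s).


J = F * dt = 1156 * 0.088 = 101.7280 N*s
delta_v = J / m
delta_v = 101.7280 / 86
delta_v = 1.1829


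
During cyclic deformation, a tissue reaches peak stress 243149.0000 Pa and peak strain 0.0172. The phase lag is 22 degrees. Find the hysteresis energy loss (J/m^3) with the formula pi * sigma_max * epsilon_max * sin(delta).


E_loss = pi * sigma_max * epsilon_max * sin(delta)
delta = 22 deg = 0.3840 rad
sin(delta) = 0.3746
E_loss = pi * 243149.0000 * 0.0172 * 0.3746
E_loss = 4921.8256


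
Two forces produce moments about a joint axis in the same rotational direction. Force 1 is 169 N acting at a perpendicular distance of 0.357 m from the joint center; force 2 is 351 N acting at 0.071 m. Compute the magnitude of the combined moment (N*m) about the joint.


M = F1 * d1 + F2 * d2
M = 169 * 0.357 + 351 * 0.071
M = 60.3330 + 24.9210
M = 85.2540


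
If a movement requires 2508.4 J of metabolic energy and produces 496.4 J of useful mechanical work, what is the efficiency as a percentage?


eta = (W_mech / E_meta) * 100
eta = (496.4 / 2508.4) * 100
ratio = 0.1979
eta = 19.7895


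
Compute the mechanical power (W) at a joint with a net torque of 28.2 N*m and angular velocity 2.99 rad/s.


P = M * omega
P = 28.2 * 2.99
P = 84.3180


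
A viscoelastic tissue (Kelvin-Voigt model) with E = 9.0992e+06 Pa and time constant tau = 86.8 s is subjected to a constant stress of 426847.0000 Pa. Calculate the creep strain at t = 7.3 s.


epsilon(t) = (sigma/E) * (1 - exp(-t/tau))
sigma/E = 426847.0000 / 9.0992e+06 = 0.0469
exp(-t/tau) = exp(-7.3 / 86.8) = 0.9193
epsilon = 0.0469 * (1 - 0.9193)
epsilon = 0.0038


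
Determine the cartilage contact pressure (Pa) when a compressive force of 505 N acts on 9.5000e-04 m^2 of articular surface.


P = F / A
P = 505 / 9.5000e-04
P = 531578.9474


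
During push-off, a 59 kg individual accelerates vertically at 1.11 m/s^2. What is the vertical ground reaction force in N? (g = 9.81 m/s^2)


GRF = m * (g + a)
GRF = 59 * (9.81 + 1.11)
GRF = 59 * 10.9200
GRF = 644.2800


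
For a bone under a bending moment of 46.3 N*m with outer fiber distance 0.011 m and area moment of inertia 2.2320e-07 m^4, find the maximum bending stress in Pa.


sigma = M * c / I
sigma = 46.3 * 0.011 / 2.2320e-07
M * c = 0.5093
sigma = 2.2818e+06


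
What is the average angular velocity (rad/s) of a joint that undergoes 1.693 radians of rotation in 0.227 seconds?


omega = delta_theta / delta_t
omega = 1.693 / 0.227
omega = 7.4581


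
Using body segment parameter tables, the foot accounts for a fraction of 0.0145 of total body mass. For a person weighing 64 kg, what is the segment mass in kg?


m_segment = body_mass * fraction
m_segment = 64 * 0.0145
m_segment = 0.9280


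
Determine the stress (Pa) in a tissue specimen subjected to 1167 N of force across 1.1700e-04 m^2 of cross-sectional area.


stress = F / A
stress = 1167 / 1.1700e-04
stress = 9.9744e+06


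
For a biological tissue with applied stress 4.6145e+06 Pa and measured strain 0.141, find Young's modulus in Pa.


E = stress / strain
E = 4.6145e+06 / 0.141
E = 3.2727e+07


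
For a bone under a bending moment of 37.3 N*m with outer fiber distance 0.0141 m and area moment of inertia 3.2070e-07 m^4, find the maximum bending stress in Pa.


sigma = M * c / I
sigma = 37.3 * 0.0141 / 3.2070e-07
M * c = 0.5259
sigma = 1.6399e+06


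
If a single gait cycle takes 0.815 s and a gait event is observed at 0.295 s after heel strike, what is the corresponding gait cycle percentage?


pct = (event_time / cycle_time) * 100
pct = (0.295 / 0.815) * 100
ratio = 0.3620
pct = 36.1963


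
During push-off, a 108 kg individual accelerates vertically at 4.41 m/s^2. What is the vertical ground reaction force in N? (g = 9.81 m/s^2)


GRF = m * (g + a)
GRF = 108 * (9.81 + 4.41)
GRF = 108 * 14.2200
GRF = 1535.7600


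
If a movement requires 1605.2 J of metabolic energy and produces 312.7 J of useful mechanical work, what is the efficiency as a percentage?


eta = (W_mech / E_meta) * 100
eta = (312.7 / 1605.2) * 100
ratio = 0.1948
eta = 19.4804


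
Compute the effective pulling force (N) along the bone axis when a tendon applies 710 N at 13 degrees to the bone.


F_eff = F_tendon * cos(theta)
theta = 13 deg = 0.2269 rad
cos(theta) = 0.9744
F_eff = 710 * 0.9744
F_eff = 691.8027


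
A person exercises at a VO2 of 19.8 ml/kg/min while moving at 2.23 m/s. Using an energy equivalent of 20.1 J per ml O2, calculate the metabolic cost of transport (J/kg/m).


Power per kg = VO2 * 20.1 / 60
Power per kg = 19.8 * 20.1 / 60 = 6.6330 W/kg
Cost = power_per_kg / speed
Cost = 6.6330 / 2.23
Cost = 2.9744


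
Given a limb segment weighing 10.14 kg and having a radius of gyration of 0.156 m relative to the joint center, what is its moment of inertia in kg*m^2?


I = m * k^2
I = 10.14 * 0.156^2
k^2 = 0.0243
I = 0.2468


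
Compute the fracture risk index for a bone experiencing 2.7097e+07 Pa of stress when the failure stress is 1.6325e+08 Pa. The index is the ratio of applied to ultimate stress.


FRI = applied / ultimate
FRI = 2.7097e+07 / 1.6325e+08
FRI = 0.1660


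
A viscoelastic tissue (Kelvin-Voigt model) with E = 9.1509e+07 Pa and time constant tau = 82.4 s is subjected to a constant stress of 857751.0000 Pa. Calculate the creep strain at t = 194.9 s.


epsilon(t) = (sigma/E) * (1 - exp(-t/tau))
sigma/E = 857751.0000 / 9.1509e+07 = 0.0094
exp(-t/tau) = exp(-194.9 / 82.4) = 0.0939
epsilon = 0.0094 * (1 - 0.0939)
epsilon = 0.0085


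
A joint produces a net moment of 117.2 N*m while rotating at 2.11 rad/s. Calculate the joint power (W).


P = M * omega
P = 117.2 * 2.11
P = 247.2920


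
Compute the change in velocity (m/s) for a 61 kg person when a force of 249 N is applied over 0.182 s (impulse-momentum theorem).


J = F * dt = 249 * 0.182 = 45.3180 N*s
delta_v = J / m
delta_v = 45.3180 / 61
delta_v = 0.7429


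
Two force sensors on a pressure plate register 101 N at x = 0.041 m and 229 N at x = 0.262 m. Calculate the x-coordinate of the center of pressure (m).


COP_x = (F1*x1 + F2*x2) / (F1 + F2)
COP_x = (101*0.041 + 229*0.262) / (101 + 229)
Numerator = 64.1390
Denominator = 330
COP_x = 0.1944


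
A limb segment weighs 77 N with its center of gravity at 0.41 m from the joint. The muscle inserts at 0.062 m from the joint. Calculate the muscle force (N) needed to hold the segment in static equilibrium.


F_muscle = W * d_load / d_muscle
F_muscle = 77 * 0.41 / 0.062
Numerator = 31.5700
F_muscle = 509.1935


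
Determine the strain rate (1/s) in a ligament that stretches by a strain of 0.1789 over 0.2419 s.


strain_rate = delta_strain / delta_t
strain_rate = 0.1789 / 0.2419
strain_rate = 0.7396


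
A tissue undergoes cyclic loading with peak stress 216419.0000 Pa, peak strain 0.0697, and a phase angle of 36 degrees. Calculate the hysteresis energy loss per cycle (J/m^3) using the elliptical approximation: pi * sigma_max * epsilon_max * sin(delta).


E_loss = pi * sigma_max * epsilon_max * sin(delta)
delta = 36 deg = 0.6283 rad
sin(delta) = 0.5878
E_loss = pi * 216419.0000 * 0.0697 * 0.5878
E_loss = 27854.5869


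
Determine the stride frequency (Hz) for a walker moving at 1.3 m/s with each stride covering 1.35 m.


f = v / stride_length
f = 1.3 / 1.35
f = 0.9630


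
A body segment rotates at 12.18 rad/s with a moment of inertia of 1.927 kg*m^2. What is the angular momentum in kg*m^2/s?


L = I * omega
L = 1.927 * 12.18
L = 23.4709


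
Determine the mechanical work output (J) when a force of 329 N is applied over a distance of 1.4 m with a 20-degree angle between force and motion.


W = F * d * cos(theta)
theta = 20 deg = 0.3491 rad
cos(theta) = 0.9397
W = 329 * 1.4 * 0.9397
W = 432.8224


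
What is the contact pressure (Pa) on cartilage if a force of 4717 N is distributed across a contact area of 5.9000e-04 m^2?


P = F / A
P = 4717 / 5.9000e-04
P = 7.9949e+06


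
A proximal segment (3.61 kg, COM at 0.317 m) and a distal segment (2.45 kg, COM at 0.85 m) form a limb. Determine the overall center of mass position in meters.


COM = (m1*x1 + m2*x2) / (m1 + m2)
COM = (3.61*0.317 + 2.45*0.85) / (3.61 + 2.45)
Numerator = 3.2269
Denominator = 6.0600
COM = 0.5325


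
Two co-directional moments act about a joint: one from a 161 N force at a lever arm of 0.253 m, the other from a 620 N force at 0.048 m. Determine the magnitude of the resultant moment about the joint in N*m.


M = F1 * d1 + F2 * d2
M = 161 * 0.253 + 620 * 0.048
M = 40.7330 + 29.7600
M = 70.4930


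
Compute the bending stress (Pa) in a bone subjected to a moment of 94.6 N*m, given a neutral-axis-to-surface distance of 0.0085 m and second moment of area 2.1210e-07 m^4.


sigma = M * c / I
sigma = 94.6 * 0.0085 / 2.1210e-07
M * c = 0.8041
sigma = 3.7911e+06


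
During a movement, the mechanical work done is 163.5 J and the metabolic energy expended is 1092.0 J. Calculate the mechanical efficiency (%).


eta = (W_mech / E_meta) * 100
eta = (163.5 / 1092.0) * 100
ratio = 0.1497
eta = 14.9725


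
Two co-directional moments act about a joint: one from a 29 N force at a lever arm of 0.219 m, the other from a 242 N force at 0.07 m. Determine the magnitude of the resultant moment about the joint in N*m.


M = F1 * d1 + F2 * d2
M = 29 * 0.219 + 242 * 0.07
M = 6.3510 + 16.9400
M = 23.2910


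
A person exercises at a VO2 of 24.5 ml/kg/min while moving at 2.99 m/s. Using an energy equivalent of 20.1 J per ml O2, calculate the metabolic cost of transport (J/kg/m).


Power per kg = VO2 * 20.1 / 60
Power per kg = 24.5 * 20.1 / 60 = 8.2075 W/kg
Cost = power_per_kg / speed
Cost = 8.2075 / 2.99
Cost = 2.7450


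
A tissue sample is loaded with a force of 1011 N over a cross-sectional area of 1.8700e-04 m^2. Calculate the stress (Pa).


stress = F / A
stress = 1011 / 1.8700e-04
stress = 5.4064e+06
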